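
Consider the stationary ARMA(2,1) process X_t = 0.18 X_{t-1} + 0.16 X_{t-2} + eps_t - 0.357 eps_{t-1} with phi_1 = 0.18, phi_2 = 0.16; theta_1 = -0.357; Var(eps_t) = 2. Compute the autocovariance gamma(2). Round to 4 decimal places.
\gamma(2) = 0.2633

Multiply the model equation by X_{t-k} and take expectations. With theta_0 = psi_0 = 1 and psi_j the MA(infinity) weights, this gives
  gamma(k) - sum_i phi_i gamma(k-i) = c_k,
  c_k = sigma^2 * sum_{j=k..q} theta_j psi_{j-k}   (c_k = 0 for k > q),
using gamma(-m) = gamma(m).
psi-weights needed (psi_j = theta_j + sum_i phi_i psi_{j-i}):
  psi_1 = theta_1 + phi_1 = -0.357 + (0.18) = -0.177
Right-hand sides:
  c_0 = sigma^2 (1 + theta_1 psi_1) = 2 * (1 + (-0.357)(-0.177)) = 2 * 1.063189 = 2.126378
  c_1 = sigma^2 theta_1 = 2 * (-0.357) = -0.714
  c_2 = 0
Equations for k = 0, 1, 2 (AR order 2, c_2 = 0):
  (E0) gamma(0) = phi_1 gamma(1) + phi_2 gamma(2) + c_0
  (E1) gamma(1) = phi_1 gamma(0) + phi_2 gamma(1) + c_1
  (E2) gamma(2) = phi_1 gamma(1) + phi_2 gamma(0)
From (E1): gamma(1) = A gamma(0) + B with
  A = phi_1 / (1 - phi_2) = 0.18 / 0.84 = 0.214286,   B = c_1 / (1 - phi_2) = -0.714 / 0.84 = -0.85.
Insert (E2) into (E0): gamma(0) (1 - phi_2^2) = phi_1 (1 + phi_2) gamma(1) + c_0.
  phi_1 (1 + phi_2) = (0.18)(1.16) = 0.2088,   1 - phi_2^2 = 0.9744.
Replace gamma(1) by A gamma(0) + B and collect gamma(0):
  gamma(0) [0.9744 - (0.2088)(0.214286)] = (0.2088)(-0.85) + 2.126378
  gamma(0) * 0.929657 = 1.948898
  gamma(0) = 1.948898 / 0.929657 = 2.096362.
  gamma(1) = A gamma(0) + B = (0.214286)(2.096362) + (-0.85) = -0.40078.
  gamma(2) = phi_1 gamma(1) + phi_2 gamma(0) = (0.18)(-0.40078) + (0.16)(2.096362) = 0.263278.
Therefore gamma(2) = 0.2633 (to 4 decimal places).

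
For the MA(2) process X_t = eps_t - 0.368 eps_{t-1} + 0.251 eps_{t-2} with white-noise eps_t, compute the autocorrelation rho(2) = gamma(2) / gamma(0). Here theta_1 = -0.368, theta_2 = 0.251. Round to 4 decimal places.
\rho(2) = 0.2094

For an MA(q) process with theta_0 = 1, the autocovariance is
  gamma(k) = sigma^2 * sum_{i=0..q-k} theta_i * theta_{i+k},
and rho(k) = gamma(k) / gamma(0). Sigma^2 cancels.
  numerator   = (1)*(0.251) = 0.251.
  denominator = (1)^2 + (-0.368)^2 + (0.251)^2 = 1.198425.
  rho(2) = 0.251 / 1.198425 = 0.2094.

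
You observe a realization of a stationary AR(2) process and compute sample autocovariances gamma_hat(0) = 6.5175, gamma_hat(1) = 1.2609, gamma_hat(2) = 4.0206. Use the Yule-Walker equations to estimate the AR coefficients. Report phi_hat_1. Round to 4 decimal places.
\hat\phi_{1} = 0.0770

The Yule-Walker equations for an AR(p) process read, in matrix form,
  Gamma_p phi = r_p,   with   (Gamma_p)_{ij} = gamma(|i - j|),
                       (r_p)_i = gamma(i),   i,j = 1..p.
Substitute the sample gammas (Toeplitz matrix and right-hand side of size 2):
  Gamma_p = [[6.5175, 1.2609], [1.2609, 6.5175]]
  r_p     = [1.2609, 4.0206]
Written out:
  6.5175 phi_1 + 1.2609 phi_2 = 1.2609
  1.2609 phi_1 + 6.5175 phi_2 = 4.0206
Solve by Cramer's rule:
  det = gamma(0)^2 - gamma(1)^2 = (6.5175)^2 - (1.2609)^2 = 42.47780625 - 1.58986881 = 40.88793744
  phi_hat_1 = [gamma(1) gamma(0) - gamma(1) gamma(2)] / det = [(1.2609)(6.5175) - (1.2609)(4.0206)] / 40.88793744 = 3.14834121 / 40.88793744 = 0.077
  phi_hat_2 = [gamma(0) gamma(2) - gamma(1)^2] / det = [(6.5175)(4.0206) - (1.2609)^2] / 40.88793744 = 24.61439169 / 40.88793744 = 0.602
So phi_hat = [0.0770, 0.6020].
Therefore phi_hat_1 = 0.0770.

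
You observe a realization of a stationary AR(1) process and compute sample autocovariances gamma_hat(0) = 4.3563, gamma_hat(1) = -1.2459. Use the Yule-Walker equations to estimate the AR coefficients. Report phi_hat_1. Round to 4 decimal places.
\hat\phi_{1} = -0.2860

The Yule-Walker equations for an AR(p) process read, in matrix form,
  Gamma_p phi = r_p,   with   (Gamma_p)_{ij} = gamma(|i - j|),
                       (r_p)_i = gamma(i),   i,j = 1..p.
Substitute the sample gammas (Toeplitz matrix and right-hand side of size 1):
  Gamma_p = [[4.3563]]
  r_p     = [-1.2459]
With p = 1 this is the single equation gamma(0) phi_1 = gamma(1):
  phi_hat_1 = gamma(1) / gamma(0) = -1.2459 / 4.3563 = -0.2860.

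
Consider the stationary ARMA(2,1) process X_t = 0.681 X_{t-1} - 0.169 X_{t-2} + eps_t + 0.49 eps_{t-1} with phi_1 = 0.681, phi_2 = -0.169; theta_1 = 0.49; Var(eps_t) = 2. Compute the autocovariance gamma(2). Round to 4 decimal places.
\gamma(2) = 1.8561

Multiply the model equation by X_{t-k} and take expectations. With theta_0 = psi_0 = 1 and psi_j the MA(infinity) weights, this gives
  gamma(k) - sum_i phi_i gamma(k-i) = c_k,
  c_k = sigma^2 * sum_{j=k..q} theta_j psi_{j-k}   (c_k = 0 for k > q),
using gamma(-m) = gamma(m).
psi-weights needed (psi_j = theta_j + sum_i phi_i psi_{j-i}):
  psi_1 = theta_1 + phi_1 = 0.49 + (0.681) = 1.171
Right-hand sides:
  c_0 = sigma^2 (1 + theta_1 psi_1) = 2 * (1 + (0.49)(1.171)) = 2 * 1.57379 = 3.14758
  c_1 = sigma^2 theta_1 = 2 * (0.49) = 0.98
  c_2 = 0
Equations for k = 0, 1, 2 (AR order 2, c_2 = 0):
  (E0) gamma(0) = phi_1 gamma(1) + phi_2 gamma(2) + c_0
  (E1) gamma(1) = phi_1 gamma(0) + phi_2 gamma(1) + c_1
  (E2) gamma(2) = phi_1 gamma(1) + phi_2 gamma(0)
From (E1): gamma(1) = A gamma(0) + B with
  A = phi_1 / (1 - phi_2) = 0.681 / 1.169 = 0.582549,   B = c_1 / (1 - phi_2) = 0.98 / 1.169 = 0.838323.
Insert (E2) into (E0): gamma(0) (1 - phi_2^2) = phi_1 (1 + phi_2) gamma(1) + c_0.
  phi_1 (1 + phi_2) = (0.681)(0.831) = 0.565911,   1 - phi_2^2 = 0.971439.
Replace gamma(1) by A gamma(0) + B and collect gamma(0):
  gamma(0) [0.971439 - (0.565911)(0.582549)] = (0.565911)(0.838323) + 3.14758
  gamma(0) * 0.641768 = 3.621996
  gamma(0) = 3.621996 / 0.641768 = 5.643778.
  gamma(1) = A gamma(0) + B = (0.582549)(5.643778) + (0.838323) = 4.126102.
  gamma(2) = phi_1 gamma(1) + phi_2 gamma(0) = (0.681)(4.126102) + (-0.169)(5.643778) = 1.856077.
Therefore gamma(2) = 1.8561 (to 4 decimal places).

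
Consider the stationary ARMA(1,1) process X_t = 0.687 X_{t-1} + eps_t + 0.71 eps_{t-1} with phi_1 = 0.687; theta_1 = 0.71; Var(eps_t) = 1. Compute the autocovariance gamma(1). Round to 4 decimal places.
\gamma(1) = 3.9362

Multiply the model equation by X_{t-k} and take expectations. With theta_0 = psi_0 = 1 and psi_j the MA(infinity) weights, this gives
  gamma(k) - sum_i phi_i gamma(k-i) = c_k,
  c_k = sigma^2 * sum_{j=k..q} theta_j psi_{j-k}   (c_k = 0 for k > q),
using gamma(-m) = gamma(m).
psi-weights needed (psi_j = theta_j + sum_i phi_i psi_{j-i}):
  psi_1 = theta_1 + phi_1 = 0.71 + (0.687) = 1.397
Right-hand sides:
  c_0 = sigma^2 (1 + theta_1 psi_1) = 1 * (1 + (0.71)(1.397)) = 1 * 1.99187 = 1.99187
  c_1 = sigma^2 theta_1 = 1 * (0.71) = 0.71
  c_2 = 0
Equations for k = 0 and k = 1 (AR order 1):
  gamma(0) = phi_1 gamma(1) + c_0
  gamma(1) = phi_1 gamma(0) + c_1
Substituting the second into the first: gamma(0) (1 - phi_1^2) = c_0 + phi_1 c_1, so
  gamma(0) = (c_0 + phi_1 c_1) / (1 - phi_1^2) = (1.99187 + (0.687)(0.71)) / (1 - (0.687)^2) = 2.47964 / 0.528031 = 4.696012.
  gamma(1) = phi_1 gamma(0) + c_1 = (0.687)(4.696012) + (0.71) = 3.93616.
Therefore gamma(1) = 3.9362 (to 4 decimal places).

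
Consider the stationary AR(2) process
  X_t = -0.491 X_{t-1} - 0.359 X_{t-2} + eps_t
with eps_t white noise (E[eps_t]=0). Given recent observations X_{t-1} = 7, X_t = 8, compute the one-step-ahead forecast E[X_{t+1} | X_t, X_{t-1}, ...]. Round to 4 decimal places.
E[X_{t+1} \mid \mathcal F_t] = -6.4410

For an AR(p) model X_t = c + sum_i phi_i X_{t-i} + eps_t, the
one-step-ahead conditional mean is
  E[X_{t+1} | X_t, ...] = c + sum_i phi_i X_{t+1-i}.
Substitute known values:
  E[X_{t+1} | ...] = (-0.491) * (8) + (-0.359) * (7)
                   = -6.4410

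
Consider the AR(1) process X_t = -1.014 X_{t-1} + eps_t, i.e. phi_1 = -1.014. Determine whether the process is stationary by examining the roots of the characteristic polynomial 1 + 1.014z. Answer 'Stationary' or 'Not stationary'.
\text{Not stationary}

The AR(p) characteristic polynomial is P(z) = 1 + 1.014z.
Stationarity requires all roots to lie outside the unit circle, i.e. |z| > 1 for every root.
This is linear in z: 1 + (1.014) z = 0  =>  z = -1/(1.014) = -0.986193,  |z| = 0.986193.
Moduli of all roots: 0.9862.
All moduli strictly greater than 1? No.
Verdict: Not stationary.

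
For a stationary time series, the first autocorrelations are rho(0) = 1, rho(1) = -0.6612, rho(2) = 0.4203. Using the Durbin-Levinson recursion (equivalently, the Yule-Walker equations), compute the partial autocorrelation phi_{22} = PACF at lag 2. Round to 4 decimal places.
\phi_{22} = -0.0300

The PACF at lag k is phi_{kk}, the last component of the solution
to the Yule-Walker system G_k phi = r_k where
  (G_k)_{ij} = rho(|i - j|), (r_k)_i = rho(i), i,j = 1..k.
Equivalently, Durbin-Levinson gives phi_{kk} iteratively:
  phi_{11} = rho(1)
  phi_{kk} = [rho(k) - sum_{j=1..k-1} phi_{k-1,j} rho(k-j)]
            / [1 - sum_{j=1..k-1} phi_{k-1,j} rho(j)],
  phi_{k,j} = phi_{k-1,j} - phi_{kk} phi_{k-1,k-j},  j = 1..k-1.
Step k = 1:
  phi_11 = rho(1) = -0.6612.
Step k = 2:
  phi_22 = [rho(2) - phi_11 rho(1)] / [1 - phi_11 rho(1)] = [0.4203 - (-0.6612)(-0.6612)] / [1 - (-0.6612)(-0.6612)]
         = -0.01688544 / 0.56281456 = -0.03.
Therefore phi_{22} = -0.0300.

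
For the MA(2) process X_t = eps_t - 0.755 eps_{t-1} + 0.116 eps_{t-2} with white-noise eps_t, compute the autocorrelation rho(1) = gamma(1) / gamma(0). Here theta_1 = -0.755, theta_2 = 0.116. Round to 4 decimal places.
\rho(1) = -0.5321

For an MA(q) process with theta_0 = 1, the autocovariance is
  gamma(k) = sigma^2 * sum_{i=0..q-k} theta_i * theta_{i+k},
and rho(k) = gamma(k) / gamma(0). Sigma^2 cancels.
  numerator   = (1)*(-0.755) + (-0.755)*(0.116) = -0.84258.
  denominator = (1)^2 + (-0.755)^2 + (0.116)^2 = 1.583481.
  rho(1) = -0.84258 / 1.583481 = -0.5321.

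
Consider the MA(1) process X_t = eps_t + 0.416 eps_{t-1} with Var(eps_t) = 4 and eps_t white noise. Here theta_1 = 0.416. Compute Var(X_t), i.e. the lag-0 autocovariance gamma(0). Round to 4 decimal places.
\gamma(0) = 4.6922

For an MA(q) process X_t = eps_t + sum_i theta_i eps_{t-i} with
Var(eps_t) = sigma^2, the variance is
  gamma(0) = sigma^2 * (1 + sum_i theta_i^2).
  sum_i theta_i^2 = (0.416)^2 = 0.173056.
  gamma(0) = 4 * (1 + 0.173056) = 4 * 1.173056 = 4.692224, which rounds to 4.6922.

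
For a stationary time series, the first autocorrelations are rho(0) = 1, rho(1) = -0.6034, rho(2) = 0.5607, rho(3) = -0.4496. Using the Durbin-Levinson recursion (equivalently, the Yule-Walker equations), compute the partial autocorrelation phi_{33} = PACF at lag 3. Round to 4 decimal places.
\phi_{33} = -0.0510

The PACF at lag k is phi_{kk}, the last component of the solution
to the Yule-Walker system G_k phi = r_k where
  (G_k)_{ij} = rho(|i - j|), (r_k)_i = rho(i), i,j = 1..k.
Equivalently, Durbin-Levinson gives phi_{kk} iteratively:
  phi_{11} = rho(1)
  phi_{kk} = [rho(k) - sum_{j=1..k-1} phi_{k-1,j} rho(k-j)]
            / [1 - sum_{j=1..k-1} phi_{k-1,j} rho(j)],
  phi_{k,j} = phi_{k-1,j} - phi_{kk} phi_{k-1,k-j},  j = 1..k-1.
Step k = 1:
  phi_11 = rho(1) = -0.6034.
Step k = 2:
  phi_22 = [rho(2) - phi_11 rho(1)] / [1 - phi_11 rho(1)] = [0.5607 - (-0.6034)(-0.6034)] / [1 - (-0.6034)(-0.6034)]
         = 0.19660844 / 0.63590844 = 0.309177.
  Update: phi_21 = phi_11 - phi_22 phi_11 = -0.6034 - (0.309177)(-0.6034) = -0.416842.
Step k = 3:
  phi_33 = [rho(3) - phi_21 rho(2) - phi_22 rho(1)] / [1 - phi_21 rho(1) - phi_22 rho(2)]
    numerator   = -0.4496 - (-0.416842)(0.5607) - (0.309177)(-0.6034) = -0.02931888
    denominator = 1 - (-0.416842)(-0.6034) - (0.309177)(0.5607) = 0.57512158
  phi_33 = -0.02931888 / 0.57512158 = -0.051.
Therefore phi_{33} = -0.0510.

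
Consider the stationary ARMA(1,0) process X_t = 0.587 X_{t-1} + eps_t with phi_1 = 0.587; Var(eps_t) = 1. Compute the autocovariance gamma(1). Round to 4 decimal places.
\gamma(1) = 0.8956

Multiply the model equation by X_{t-k} and take expectations. With theta_0 = psi_0 = 1 and psi_j the MA(infinity) weights, this gives
  gamma(k) - sum_i phi_i gamma(k-i) = c_k,
  c_k = sigma^2 * sum_{j=k..q} theta_j psi_{j-k}   (c_k = 0 for k > q),
using gamma(-m) = gamma(m).
Pure AR (q = 0): c_0 = sigma^2 = 1, c_k = 0 for k >= 1.
Equations for k = 0 and k = 1 (AR order 1):
  gamma(0) = phi_1 gamma(1) + c_0
  gamma(1) = phi_1 gamma(0) + c_1
Substituting the second into the first: gamma(0) (1 - phi_1^2) = c_0 + phi_1 c_1, so
  gamma(0) = c_0 / (1 - phi_1^2) = 1 / (1 - (0.587)^2) = 1 / 0.655431 = 1.525714.
  gamma(1) = phi_1 gamma(0) = (0.587)(1.525714) = 0.895594.
Therefore gamma(1) = 0.8956 (to 4 decimal places).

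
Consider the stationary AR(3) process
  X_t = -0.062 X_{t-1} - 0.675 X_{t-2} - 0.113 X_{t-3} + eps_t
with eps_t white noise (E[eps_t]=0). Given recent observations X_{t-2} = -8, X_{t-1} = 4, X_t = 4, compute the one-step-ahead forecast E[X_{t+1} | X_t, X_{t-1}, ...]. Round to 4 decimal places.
E[X_{t+1} \mid \mathcal F_t] = -2.0440

For an AR(p) model X_t = c + sum_i phi_i X_{t-i} + eps_t, the
one-step-ahead conditional mean is
  E[X_{t+1} | X_t, ...] = c + sum_i phi_i X_{t+1-i}.
Substitute known values:
  E[X_{t+1} | ...] = (-0.062) * (4) + (-0.675) * (4) + (-0.113) * (-8)
                   = -2.0440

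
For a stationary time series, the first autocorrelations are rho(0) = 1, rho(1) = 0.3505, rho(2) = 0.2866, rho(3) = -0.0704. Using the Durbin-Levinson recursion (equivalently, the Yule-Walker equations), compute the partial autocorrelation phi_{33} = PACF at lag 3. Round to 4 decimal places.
\phi_{33} = -0.2570

The PACF at lag k is phi_{kk}, the last component of the solution
to the Yule-Walker system G_k phi = r_k where
  (G_k)_{ij} = rho(|i - j|), (r_k)_i = rho(i), i,j = 1..k.
Equivalently, Durbin-Levinson gives phi_{kk} iteratively:
  phi_{11} = rho(1)
  phi_{kk} = [rho(k) - sum_{j=1..k-1} phi_{k-1,j} rho(k-j)]
            / [1 - sum_{j=1..k-1} phi_{k-1,j} rho(j)],
  phi_{k,j} = phi_{k-1,j} - phi_{kk} phi_{k-1,k-j},  j = 1..k-1.
Step k = 1:
  phi_11 = rho(1) = 0.3505.
Step k = 2:
  phi_22 = [rho(2) - phi_11 rho(1)] / [1 - phi_11 rho(1)] = [0.2866 - (0.3505)(0.3505)] / [1 - (0.3505)(0.3505)]
         = 0.16374975 / 0.87714975 = 0.186684.
  Update: phi_21 = phi_11 - phi_22 phi_11 = 0.3505 - (0.186684)(0.3505) = 0.285067.
Step k = 3:
  phi_33 = [rho(3) - phi_21 rho(2) - phi_22 rho(1)] / [1 - phi_21 rho(1) - phi_22 rho(2)]
    numerator   = -0.0704 - (0.285067)(0.2866) - (0.186684)(0.3505) = -0.217533
    denominator = 1 - (0.285067)(0.3505) - (0.186684)(0.2866) = 0.84658031
  phi_33 = -0.217533 / 0.84658031 = -0.257.
Therefore phi_{33} = -0.2570.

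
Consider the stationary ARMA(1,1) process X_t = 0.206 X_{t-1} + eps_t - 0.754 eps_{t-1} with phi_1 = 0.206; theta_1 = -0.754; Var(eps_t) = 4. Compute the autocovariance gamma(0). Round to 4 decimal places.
\gamma(0) = 5.2544

Multiply the model equation by X_{t-k} and take expectations. With theta_0 = psi_0 = 1 and psi_j the MA(infinity) weights, this gives
  gamma(k) - sum_i phi_i gamma(k-i) = c_k,
  c_k = sigma^2 * sum_{j=k..q} theta_j psi_{j-k}   (c_k = 0 for k > q),
using gamma(-m) = gamma(m).
psi-weights needed (psi_j = theta_j + sum_i phi_i psi_{j-i}):
  psi_1 = theta_1 + phi_1 = -0.754 + (0.206) = -0.548
Right-hand sides:
  c_0 = sigma^2 (1 + theta_1 psi_1) = 4 * (1 + (-0.754)(-0.548)) = 4 * 1.413192 = 5.652768
  c_1 = sigma^2 theta_1 = 4 * (-0.754) = -3.016
  c_2 = 0
Equations for k = 0 and k = 1 (AR order 1):
  gamma(0) = phi_1 gamma(1) + c_0
  gamma(1) = phi_1 gamma(0) + c_1
Substituting the second into the first: gamma(0) (1 - phi_1^2) = c_0 + phi_1 c_1, so
  gamma(0) = (c_0 + phi_1 c_1) / (1 - phi_1^2) = (5.652768 + (0.206)(-3.016)) / (1 - (0.206)^2) = 5.031472 / 0.957564 = 5.25445.
Therefore gamma(0) = 5.2544 (to 4 decimal places).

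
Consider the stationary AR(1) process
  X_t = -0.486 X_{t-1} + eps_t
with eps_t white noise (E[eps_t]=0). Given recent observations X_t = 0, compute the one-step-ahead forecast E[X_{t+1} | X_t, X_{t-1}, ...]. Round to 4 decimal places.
E[X_{t+1} \mid \mathcal F_t] = 0.0000

For an AR(p) model X_t = c + sum_i phi_i X_{t-i} + eps_t, the
one-step-ahead conditional mean is
  E[X_{t+1} | X_t, ...] = c + sum_i phi_i X_{t+1-i}.
Substitute known values:
  E[X_{t+1} | ...] = (-0.486) * (0)
                   = 0.0000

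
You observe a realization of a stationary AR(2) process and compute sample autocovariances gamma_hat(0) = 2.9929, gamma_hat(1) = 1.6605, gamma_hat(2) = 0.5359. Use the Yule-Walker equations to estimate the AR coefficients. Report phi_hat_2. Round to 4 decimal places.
\hat\phi_{2} = -0.1860

The Yule-Walker equations for an AR(p) process read, in matrix form,
  Gamma_p phi = r_p,   with   (Gamma_p)_{ij} = gamma(|i - j|),
                       (r_p)_i = gamma(i),   i,j = 1..p.
Substitute the sample gammas (Toeplitz matrix and right-hand side of size 2):
  Gamma_p = [[2.9929, 1.6605], [1.6605, 2.9929]]
  r_p     = [1.6605, 0.5359]
Written out:
  2.9929 phi_1 + 1.6605 phi_2 = 1.6605
  1.6605 phi_1 + 2.9929 phi_2 = 0.5359
Solve by Cramer's rule:
  det = gamma(0)^2 - gamma(1)^2 = (2.9929)^2 - (1.6605)^2 = 8.95745041 - 2.75726025 = 6.20019016
  phi_hat_1 = [gamma(1) gamma(0) - gamma(1) gamma(2)] / det = [(1.6605)(2.9929) - (1.6605)(0.5359)] / 6.20019016 = 4.0798485 / 6.20019016 = 0.658
  phi_hat_2 = [gamma(0) gamma(2) - gamma(1)^2] / det = [(2.9929)(0.5359) - (1.6605)^2] / 6.20019016 = -1.15336514 / 6.20019016 = -0.186
So phi_hat = [0.6580, -0.1860].
Therefore phi_hat_2 = -0.1860.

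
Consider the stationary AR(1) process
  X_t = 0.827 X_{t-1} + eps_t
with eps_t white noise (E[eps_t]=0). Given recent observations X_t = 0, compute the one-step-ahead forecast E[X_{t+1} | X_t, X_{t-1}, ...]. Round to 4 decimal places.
E[X_{t+1} \mid \mathcal F_t] = 0.0000

For an AR(p) model X_t = c + sum_i phi_i X_{t-i} + eps_t, the
one-step-ahead conditional mean is
  E[X_{t+1} | X_t, ...] = c + sum_i phi_i X_{t+1-i}.
Substitute known values:
  E[X_{t+1} | ...] = (0.827) * (0)
                   = 0.0000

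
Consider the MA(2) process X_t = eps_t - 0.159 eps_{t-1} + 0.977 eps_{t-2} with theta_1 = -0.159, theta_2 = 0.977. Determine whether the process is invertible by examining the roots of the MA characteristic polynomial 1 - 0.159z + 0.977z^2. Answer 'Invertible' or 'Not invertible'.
\text{Invertible}

The MA(q) characteristic polynomial is P(z) = 1 - 0.159z + 0.977z^2.
Invertibility requires all roots to lie outside the unit circle, i.e. |z| > 1 for every root.
Set 1 + (-0.159) z + (0.977) z^2 = 0, i.e. a z^2 + b z + c = 0 with a = 0.977, b = -0.159, c = 1.
Discriminant D = b^2 - 4ac = (-0.159)^2 - 4*(0.977)*1 = 0.025281 - (3.908) = -3.882719.
D < 0, so the roots are the complex-conjugate pair z = (-b +/- i sqrt(-D)) / (2a) = 0.0814 +/- 1.0084i.
For a conjugate pair |z|^2 = z * conj(z) = (product of roots) = c/a = 1/(0.977) = 1.023541, so |z| = sqrt(1.023541) = 1.0117 for both roots.
Moduli of all roots: 1.0117, 1.0117.
All moduli strictly greater than 1? Yes.
Verdict: Invertible.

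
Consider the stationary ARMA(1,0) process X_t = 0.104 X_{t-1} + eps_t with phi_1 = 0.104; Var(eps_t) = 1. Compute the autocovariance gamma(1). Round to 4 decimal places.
\gamma(1) = 0.1051

Multiply the model equation by X_{t-k} and take expectations. With theta_0 = psi_0 = 1 and psi_j the MA(infinity) weights, this gives
  gamma(k) - sum_i phi_i gamma(k-i) = c_k,
  c_k = sigma^2 * sum_{j=k..q} theta_j psi_{j-k}   (c_k = 0 for k > q),
using gamma(-m) = gamma(m).
Pure AR (q = 0): c_0 = sigma^2 = 1, c_k = 0 for k >= 1.
Equations for k = 0 and k = 1 (AR order 1):
  gamma(0) = phi_1 gamma(1) + c_0
  gamma(1) = phi_1 gamma(0) + c_1
Substituting the second into the first: gamma(0) (1 - phi_1^2) = c_0 + phi_1 c_1, so
  gamma(0) = c_0 / (1 - phi_1^2) = 1 / (1 - (0.104)^2) = 1 / 0.989184 = 1.010934.
  gamma(1) = phi_1 gamma(0) = (0.104)(1.010934) = 0.105137.
Therefore gamma(1) = 0.1051 (to 4 decimal places).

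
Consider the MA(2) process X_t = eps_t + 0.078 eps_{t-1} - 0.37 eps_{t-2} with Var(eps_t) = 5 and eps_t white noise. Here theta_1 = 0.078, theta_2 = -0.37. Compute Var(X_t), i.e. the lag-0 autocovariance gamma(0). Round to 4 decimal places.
\gamma(0) = 5.7149

For an MA(q) process X_t = eps_t + sum_i theta_i eps_{t-i} with
Var(eps_t) = sigma^2, the variance is
  gamma(0) = sigma^2 * (1 + sum_i theta_i^2).
  sum_i theta_i^2 = (0.078)^2 + (-0.37)^2 = 0.006084 + 0.1369 = 0.142984.
  gamma(0) = 5 * (1 + 0.142984) = 5 * 1.142984 = 5.71492, which rounds to 5.7149.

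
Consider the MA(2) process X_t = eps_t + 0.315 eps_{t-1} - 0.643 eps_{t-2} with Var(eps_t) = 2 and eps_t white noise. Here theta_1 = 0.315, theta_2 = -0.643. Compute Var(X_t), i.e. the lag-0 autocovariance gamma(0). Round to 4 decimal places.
\gamma(0) = 3.0253

For an MA(q) process X_t = eps_t + sum_i theta_i eps_{t-i} with
Var(eps_t) = sigma^2, the variance is
  gamma(0) = sigma^2 * (1 + sum_i theta_i^2).
  sum_i theta_i^2 = (0.315)^2 + (-0.643)^2 = 0.099225 + 0.413449 = 0.512674.
  gamma(0) = 2 * (1 + 0.512674) = 2 * 1.512674 = 3.025348, which rounds to 3.0253.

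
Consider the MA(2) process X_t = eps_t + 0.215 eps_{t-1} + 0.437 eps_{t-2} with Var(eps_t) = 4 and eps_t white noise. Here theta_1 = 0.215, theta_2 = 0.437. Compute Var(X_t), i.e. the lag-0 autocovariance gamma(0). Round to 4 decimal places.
\gamma(0) = 4.9488

For an MA(q) process X_t = eps_t + sum_i theta_i eps_{t-i} with
Var(eps_t) = sigma^2, the variance is
  gamma(0) = sigma^2 * (1 + sum_i theta_i^2).
  sum_i theta_i^2 = (0.215)^2 + (0.437)^2 = 0.046225 + 0.190969 = 0.237194.
  gamma(0) = 4 * (1 + 0.237194) = 4 * 1.237194 = 4.948776, which rounds to 4.9488.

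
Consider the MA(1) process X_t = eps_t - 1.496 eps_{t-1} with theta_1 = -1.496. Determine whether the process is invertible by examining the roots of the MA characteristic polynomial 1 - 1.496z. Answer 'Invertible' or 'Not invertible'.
\text{Not invertible}

The MA(q) characteristic polynomial is P(z) = 1 - 1.496z.
Invertibility requires all roots to lie outside the unit circle, i.e. |z| > 1 for every root.
This is linear in z: 1 + (-1.496) z = 0  =>  z = -1/(-1.496) = 0.668449,  |z| = 0.668449.
Moduli of all roots: 0.6684.
All moduli strictly greater than 1? No.
Verdict: Not invertible.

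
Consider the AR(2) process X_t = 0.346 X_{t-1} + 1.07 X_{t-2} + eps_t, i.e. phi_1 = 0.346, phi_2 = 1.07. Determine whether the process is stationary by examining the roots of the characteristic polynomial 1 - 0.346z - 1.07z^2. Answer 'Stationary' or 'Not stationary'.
\text{Not stationary}

The AR(p) characteristic polynomial is P(z) = 1 - 0.346z - 1.07z^2.
Stationarity requires all roots to lie outside the unit circle, i.e. |z| > 1 for every root.
Set 1 + (-0.346) z + (-1.07) z^2 = 0, i.e. a z^2 + b z + c = 0 with a = -1.07, b = -0.346, c = 1.
Discriminant D = b^2 - 4ac = (-0.346)^2 - 4*(-1.07)*1 = 0.119716 - (-4.28) = 4.399716.
D >= 0, so the roots are real: z = (-b +/- sqrt(D)) / (2a) = (0.346 +/- 2.09755) / (-2.14).
  z_1 = (0.346 + 2.09755) / (-2.14) = -1.1418,   |z_1| = 1.1418.
  z_2 = (0.346 - 2.09755) / (-2.14) = 0.8185,   |z_2| = 0.8185.
Moduli of all roots: 1.1418, 0.8185.
All moduli strictly greater than 1? No.
Verdict: Not stationary.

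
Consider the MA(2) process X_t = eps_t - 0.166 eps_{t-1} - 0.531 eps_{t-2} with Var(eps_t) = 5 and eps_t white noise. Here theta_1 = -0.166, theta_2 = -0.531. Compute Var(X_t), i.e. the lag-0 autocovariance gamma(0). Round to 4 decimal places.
\gamma(0) = 6.5476

For an MA(q) process X_t = eps_t + sum_i theta_i eps_{t-i} with
Var(eps_t) = sigma^2, the variance is
  gamma(0) = sigma^2 * (1 + sum_i theta_i^2).
  sum_i theta_i^2 = (-0.166)^2 + (-0.531)^2 = 0.027556 + 0.281961 = 0.309517.
  gamma(0) = 5 * (1 + 0.309517) = 5 * 1.309517 = 6.547585, which rounds to 6.5476.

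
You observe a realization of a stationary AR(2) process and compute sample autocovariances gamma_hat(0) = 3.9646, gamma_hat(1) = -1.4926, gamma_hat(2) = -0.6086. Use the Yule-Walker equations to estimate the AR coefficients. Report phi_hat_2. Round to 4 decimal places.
\hat\phi_{2} = -0.3440

The Yule-Walker equations for an AR(p) process read, in matrix form,
  Gamma_p phi = r_p,   with   (Gamma_p)_{ij} = gamma(|i - j|),
                       (r_p)_i = gamma(i),   i,j = 1..p.
Substitute the sample gammas (Toeplitz matrix and right-hand side of size 2):
  Gamma_p = [[3.9646, -1.4926], [-1.4926, 3.9646]]
  r_p     = [-1.4926, -0.6086]
Written out:
  3.9646 phi_1 - 1.4926 phi_2 = -1.4926
  -1.4926 phi_1 + 3.9646 phi_2 = -0.6086
Solve by Cramer's rule:
  det = gamma(0)^2 - gamma(1)^2 = (3.9646)^2 - (-1.4926)^2 = 15.71805316 - 2.22785476 = 13.4901984
  phi_hat_1 = [gamma(1) gamma(0) - gamma(1) gamma(2)] / det = [(-1.4926)(3.9646) - (-1.4926)(-0.6086)] / 13.4901984 = -6.82595832 / 13.4901984 = -0.506
  phi_hat_2 = [gamma(0) gamma(2) - gamma(1)^2] / det = [(3.9646)(-0.6086) - (-1.4926)^2] / 13.4901984 = -4.64071032 / 13.4901984 = -0.344
So phi_hat = [-0.5060, -0.3440].
Therefore phi_hat_2 = -0.3440.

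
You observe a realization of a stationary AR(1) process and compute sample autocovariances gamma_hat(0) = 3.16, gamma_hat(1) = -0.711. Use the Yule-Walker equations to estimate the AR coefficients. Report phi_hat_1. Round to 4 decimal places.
\hat\phi_{1} = -0.2250

The Yule-Walker equations for an AR(p) process read, in matrix form,
  Gamma_p phi = r_p,   with   (Gamma_p)_{ij} = gamma(|i - j|),
                       (r_p)_i = gamma(i),   i,j = 1..p.
Substitute the sample gammas (Toeplitz matrix and right-hand side of size 1):
  Gamma_p = [[3.16]]
  r_p     = [-0.711]
With p = 1 this is the single equation gamma(0) phi_1 = gamma(1):
  phi_hat_1 = gamma(1) / gamma(0) = -0.711 / 3.16 = -0.2250.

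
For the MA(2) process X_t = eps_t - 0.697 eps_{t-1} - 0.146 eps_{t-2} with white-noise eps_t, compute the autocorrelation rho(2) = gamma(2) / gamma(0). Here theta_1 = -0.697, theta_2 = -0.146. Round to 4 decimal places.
\rho(2) = -0.0969

For an MA(q) process with theta_0 = 1, the autocovariance is
  gamma(k) = sigma^2 * sum_{i=0..q-k} theta_i * theta_{i+k},
and rho(k) = gamma(k) / gamma(0). Sigma^2 cancels.
  numerator   = (1)*(-0.146) = -0.146.
  denominator = (1)^2 + (-0.697)^2 + (-0.146)^2 = 1.507125.
  rho(2) = -0.146 / 1.507125 = -0.0969.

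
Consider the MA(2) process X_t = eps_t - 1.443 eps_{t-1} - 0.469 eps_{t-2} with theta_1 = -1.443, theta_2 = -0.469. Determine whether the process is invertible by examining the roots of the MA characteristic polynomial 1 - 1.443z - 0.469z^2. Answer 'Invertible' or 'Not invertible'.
\text{Not invertible}

The MA(q) characteristic polynomial is P(z) = 1 - 1.443z - 0.469z^2.
Invertibility requires all roots to lie outside the unit circle, i.e. |z| > 1 for every root.
Set 1 + (-1.443) z + (-0.469) z^2 = 0, i.e. a z^2 + b z + c = 0 with a = -0.469, b = -1.443, c = 1.
Discriminant D = b^2 - 4ac = (-1.443)^2 - 4*(-0.469)*1 = 2.082249 - (-1.876) = 3.958249.
D >= 0, so the roots are real: z = (-b +/- sqrt(D)) / (2a) = (1.443 +/- 1.989535) / (-0.938).
  z_1 = (1.443 + 1.989535) / (-0.938) = -3.6594,   |z_1| = 3.6594.
  z_2 = (1.443 - 1.989535) / (-0.938) = 0.5827,   |z_2| = 0.5827.
Moduli of all roots: 3.6594, 0.5827.
All moduli strictly greater than 1? No.
Verdict: Not invertible.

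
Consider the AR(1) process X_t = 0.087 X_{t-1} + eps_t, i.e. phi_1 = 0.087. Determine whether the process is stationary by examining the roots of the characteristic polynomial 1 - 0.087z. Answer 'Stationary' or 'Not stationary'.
\text{Stationary}

The AR(p) characteristic polynomial is P(z) = 1 - 0.087z.
Stationarity requires all roots to lie outside the unit circle, i.e. |z| > 1 for every root.
This is linear in z: 1 + (-0.087) z = 0  =>  z = -1/(-0.087) = 11.494253,  |z| = 11.494253.
Moduli of all roots: 11.4943.
All moduli strictly greater than 1? Yes.
Verdict: Stationary.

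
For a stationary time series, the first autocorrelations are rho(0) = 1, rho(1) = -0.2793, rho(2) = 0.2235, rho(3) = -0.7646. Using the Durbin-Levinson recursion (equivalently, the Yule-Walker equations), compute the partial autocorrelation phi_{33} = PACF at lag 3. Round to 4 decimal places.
\phi_{33} = -0.7430

The PACF at lag k is phi_{kk}, the last component of the solution
to the Yule-Walker system G_k phi = r_k where
  (G_k)_{ij} = rho(|i - j|), (r_k)_i = rho(i), i,j = 1..k.
Equivalently, Durbin-Levinson gives phi_{kk} iteratively:
  phi_{11} = rho(1)
  phi_{kk} = [rho(k) - sum_{j=1..k-1} phi_{k-1,j} rho(k-j)]
            / [1 - sum_{j=1..k-1} phi_{k-1,j} rho(j)],
  phi_{k,j} = phi_{k-1,j} - phi_{kk} phi_{k-1,k-j},  j = 1..k-1.
Step k = 1:
  phi_11 = rho(1) = -0.2793.
Step k = 2:
  phi_22 = [rho(2) - phi_11 rho(1)] / [1 - phi_11 rho(1)] = [0.2235 - (-0.2793)(-0.2793)] / [1 - (-0.2793)(-0.2793)]
         = 0.14549151 / 0.92199151 = 0.157801.
  Update: phi_21 = phi_11 - phi_22 phi_11 = -0.2793 - (0.157801)(-0.2793) = -0.235226.
Step k = 3:
  phi_33 = [rho(3) - phi_21 rho(2) - phi_22 rho(1)] / [1 - phi_21 rho(1) - phi_22 rho(2)]
    numerator   = -0.7646 - (-0.235226)(0.2235) - (0.157801)(-0.2793) = -0.66795305
    denominator = 1 - (-0.235226)(-0.2793) - (0.157801)(0.2235) = 0.89903275
  phi_33 = -0.66795305 / 0.89903275 = -0.743.
Therefore phi_{33} = -0.7430.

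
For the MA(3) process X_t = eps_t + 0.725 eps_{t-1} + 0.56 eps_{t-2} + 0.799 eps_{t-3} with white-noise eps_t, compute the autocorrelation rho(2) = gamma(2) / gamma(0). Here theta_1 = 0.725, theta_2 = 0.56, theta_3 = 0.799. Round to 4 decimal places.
\rho(2) = 0.4598

For an MA(q) process with theta_0 = 1, the autocovariance is
  gamma(k) = sigma^2 * sum_{i=0..q-k} theta_i * theta_{i+k},
and rho(k) = gamma(k) / gamma(0). Sigma^2 cancels.
  numerator   = (1)*(0.56) + (0.725)*(0.799) = 1.139275.
  denominator = (1)^2 + (0.725)^2 + (0.56)^2 + (0.799)^2 = 2.477626.
  rho(2) = 1.139275 / 2.477626 = 0.4598.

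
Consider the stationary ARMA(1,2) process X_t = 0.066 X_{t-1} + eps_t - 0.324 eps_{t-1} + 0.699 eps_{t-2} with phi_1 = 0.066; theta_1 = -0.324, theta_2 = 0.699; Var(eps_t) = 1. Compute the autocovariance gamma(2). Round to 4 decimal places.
\gamma(2) = 0.6724

Multiply the model equation by X_{t-k} and take expectations. With theta_0 = psi_0 = 1 and psi_j the MA(infinity) weights, this gives
  gamma(k) - sum_i phi_i gamma(k-i) = c_k,
  c_k = sigma^2 * sum_{j=k..q} theta_j psi_{j-k}   (c_k = 0 for k > q),
using gamma(-m) = gamma(m).
psi-weights needed (psi_j = theta_j + sum_i phi_i psi_{j-i}):
  psi_1 = theta_1 + phi_1 = -0.324 + (0.066) = -0.258
  psi_2 = theta_2 + phi_1 psi_1 = 0.699 + (0.066)(-0.258) = 0.681972
Right-hand sides:
  c_0 = sigma^2 (1 + theta_1 psi_1 + theta_2 psi_2) = 1 * (1 + (-0.324)(-0.258) + (0.699)(0.681972)) = 1 * 1.56029 = 1.56029
  c_1 = sigma^2 (theta_1 + theta_2 psi_1) = 1 * (-0.324 + (0.699)(-0.258)) = -0.504342
  c_2 = sigma^2 theta_2 = 1 * (0.699) = 0.699
Equations for k = 0 and k = 1 (AR order 1):
  gamma(0) = phi_1 gamma(1) + c_0
  gamma(1) = phi_1 gamma(0) + c_1
Substituting the second into the first: gamma(0) (1 - phi_1^2) = c_0 + phi_1 c_1, so
  gamma(0) = (c_0 + phi_1 c_1) / (1 - phi_1^2) = (1.56029 + (0.066)(-0.504342)) / (1 - (0.066)^2) = 1.527004 / 0.995644 = 1.533685.
  gamma(1) = phi_1 gamma(0) + c_1 = (0.066)(1.533685) + (-0.504342) = -0.403119.
For k = 2: gamma(2) = phi_1 gamma(1) + c_2
  = (0.066)(-0.403119) + (0.699) = 0.672394.
Therefore gamma(2) = 0.6724 (to 4 decimal places).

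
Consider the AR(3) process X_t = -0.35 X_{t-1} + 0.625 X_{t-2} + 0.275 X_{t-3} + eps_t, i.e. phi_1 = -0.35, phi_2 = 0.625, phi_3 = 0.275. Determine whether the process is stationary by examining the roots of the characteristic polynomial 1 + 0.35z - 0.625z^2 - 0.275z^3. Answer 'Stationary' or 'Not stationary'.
\text{Stationary}

The AR(p) characteristic polynomial is P(z) = 1 + 0.35z - 0.625z^2 - 0.275z^3.
Stationarity requires all roots to lie outside the unit circle, i.e. |z| > 1 for every root.
Degree 3: look for a simple real root z0 first, then factor out (1 - z/z0) and solve the remaining quadratic.
Testing z0 = -2: P(-2) = 1 + (0.35)(-2) + (-0.625)(-2)^2 + (-0.275)(-2)^3
  = 1 + (-0.7) + (-2.5) + (2.2) = 0.  So z_0 = -2 is a root, |z_0| = 2.
Divide out the factor (1 + 0.5 z) = (1 - z/z0) (since 1/z0 = -0.5):
  P(z) = (1 + 0.5 z)(1 + (-0.15) z + (-0.55) z^2)
  [check: z-coef -0.15 - (-0.5) = 0.35; z^2-coef -0.55 - (-0.5)(-0.15) = -0.625; z^3-coef -(-0.5)(-0.55) = -0.275.]
Remaining roots from the quadratic factor 1 + (-0.15) z + (-0.55) z^2:
  Set 1 + (-0.15) z + (-0.55) z^2 = 0, i.e. a z^2 + b z + c = 0 with a = -0.55, b = -0.15, c = 1.
  Discriminant D = b^2 - 4ac = (-0.15)^2 - 4*(-0.55)*1 = 0.0225 - (-2.2) = 2.2225.
  D >= 0, so the roots are real: z = (-b +/- sqrt(D)) / (2a) = (0.15 +/- 1.490805) / (-1.1).
    z_1 = (0.15 + 1.490805) / (-1.1) = -1.4916,   |z_1| = 1.4916.
    z_2 = (0.15 - 1.490805) / (-1.1) = 1.2189,   |z_2| = 1.2189.
Moduli of all roots: 2.0000, 1.4916, 1.2189.
All moduli strictly greater than 1? Yes.
Verdict: Stationary.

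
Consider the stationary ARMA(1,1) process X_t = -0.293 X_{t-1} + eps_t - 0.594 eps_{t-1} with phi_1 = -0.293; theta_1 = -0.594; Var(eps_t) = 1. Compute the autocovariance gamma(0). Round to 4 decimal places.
\gamma(0) = 1.8607

Multiply the model equation by X_{t-k} and take expectations. With theta_0 = psi_0 = 1 and psi_j the MA(infinity) weights, this gives
  gamma(k) - sum_i phi_i gamma(k-i) = c_k,
  c_k = sigma^2 * sum_{j=k..q} theta_j psi_{j-k}   (c_k = 0 for k > q),
using gamma(-m) = gamma(m).
psi-weights needed (psi_j = theta_j + sum_i phi_i psi_{j-i}):
  psi_1 = theta_1 + phi_1 = -0.594 + (-0.293) = -0.887
Right-hand sides:
  c_0 = sigma^2 (1 + theta_1 psi_1) = 1 * (1 + (-0.594)(-0.887)) = 1 * 1.526878 = 1.526878
  c_1 = sigma^2 theta_1 = 1 * (-0.594) = -0.594
  c_2 = 0
Equations for k = 0 and k = 1 (AR order 1):
  gamma(0) = phi_1 gamma(1) + c_0
  gamma(1) = phi_1 gamma(0) + c_1
Substituting the second into the first: gamma(0) (1 - phi_1^2) = c_0 + phi_1 c_1, so
  gamma(0) = (c_0 + phi_1 c_1) / (1 - phi_1^2) = (1.526878 + (-0.293)(-0.594)) / (1 - (-0.293)^2) = 1.70092 / 0.914151 = 1.860655.
Therefore gamma(0) = 1.8607 (to 4 decimal places).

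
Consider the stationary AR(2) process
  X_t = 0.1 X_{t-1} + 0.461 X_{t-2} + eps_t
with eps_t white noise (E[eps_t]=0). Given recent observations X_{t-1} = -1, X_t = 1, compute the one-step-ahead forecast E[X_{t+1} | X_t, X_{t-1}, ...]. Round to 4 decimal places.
E[X_{t+1} \mid \mathcal F_t] = -0.3610

For an AR(p) model X_t = c + sum_i phi_i X_{t-i} + eps_t, the
one-step-ahead conditional mean is
  E[X_{t+1} | X_t, ...] = c + sum_i phi_i X_{t+1-i}.
Substitute known values:
  E[X_{t+1} | ...] = (0.1) * (1) + (0.461) * (-1)
                   = -0.3610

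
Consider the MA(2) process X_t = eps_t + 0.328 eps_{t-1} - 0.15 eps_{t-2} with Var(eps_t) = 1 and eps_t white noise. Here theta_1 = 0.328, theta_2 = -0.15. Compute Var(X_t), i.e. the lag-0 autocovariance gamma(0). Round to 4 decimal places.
\gamma(0) = 1.1301

For an MA(q) process X_t = eps_t + sum_i theta_i eps_{t-i} with
Var(eps_t) = sigma^2, the variance is
  gamma(0) = sigma^2 * (1 + sum_i theta_i^2).
  sum_i theta_i^2 = (0.328)^2 + (-0.15)^2 = 0.107584 + 0.0225 = 0.130084.
  gamma(0) = 1 * (1 + 0.130084) = 1 * 1.130084 = 1.130084, which rounds to 1.1301.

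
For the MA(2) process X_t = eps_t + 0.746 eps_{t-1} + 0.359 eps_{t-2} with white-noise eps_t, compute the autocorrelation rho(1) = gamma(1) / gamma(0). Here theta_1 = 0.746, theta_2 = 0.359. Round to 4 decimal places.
\rho(1) = 0.6015

For an MA(q) process with theta_0 = 1, the autocovariance is
  gamma(k) = sigma^2 * sum_{i=0..q-k} theta_i * theta_{i+k},
and rho(k) = gamma(k) / gamma(0). Sigma^2 cancels.
  numerator   = (1)*(0.746) + (0.746)*(0.359) = 1.013814.
  denominator = (1)^2 + (0.746)^2 + (0.359)^2 = 1.685397.
  rho(1) = 1.013814 / 1.685397 = 0.6015.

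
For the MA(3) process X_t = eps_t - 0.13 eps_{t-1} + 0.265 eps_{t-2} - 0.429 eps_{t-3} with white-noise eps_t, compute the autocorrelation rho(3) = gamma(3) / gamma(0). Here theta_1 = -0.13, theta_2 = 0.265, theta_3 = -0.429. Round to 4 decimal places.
\rho(3) = -0.3375

For an MA(q) process with theta_0 = 1, the autocovariance is
  gamma(k) = sigma^2 * sum_{i=0..q-k} theta_i * theta_{i+k},
and rho(k) = gamma(k) / gamma(0). Sigma^2 cancels.
  numerator   = (1)*(-0.429) = -0.429.
  denominator = (1)^2 + (-0.13)^2 + (0.265)^2 + (-0.429)^2 = 1.271166.
  rho(3) = -0.429 / 1.271166 = -0.3375.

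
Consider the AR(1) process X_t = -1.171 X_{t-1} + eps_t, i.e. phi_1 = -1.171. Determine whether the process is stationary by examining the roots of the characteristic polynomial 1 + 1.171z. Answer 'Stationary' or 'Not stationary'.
\text{Not stationary}

The AR(p) characteristic polynomial is P(z) = 1 + 1.171z.
Stationarity requires all roots to lie outside the unit circle, i.e. |z| > 1 for every root.
This is linear in z: 1 + (1.171) z = 0  =>  z = -1/(1.171) = -0.853971,  |z| = 0.853971.
Moduli of all roots: 0.8540.
All moduli strictly greater than 1? No.
Verdict: Not stationary.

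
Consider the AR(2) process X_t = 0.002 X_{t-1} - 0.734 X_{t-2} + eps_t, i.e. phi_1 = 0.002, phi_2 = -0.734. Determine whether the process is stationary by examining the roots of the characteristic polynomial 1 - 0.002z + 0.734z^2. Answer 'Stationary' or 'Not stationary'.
\text{Stationary}

The AR(p) characteristic polynomial is P(z) = 1 - 0.002z + 0.734z^2.
Stationarity requires all roots to lie outside the unit circle, i.e. |z| > 1 for every root.
Set 1 + (-0.002) z + (0.734) z^2 = 0, i.e. a z^2 + b z + c = 0 with a = 0.734, b = -0.002, c = 1.
Discriminant D = b^2 - 4ac = (-0.002)^2 - 4*(0.734)*1 = 0.000004 - (2.936) = -2.935996.
D < 0, so the roots are the complex-conjugate pair z = (-b +/- i sqrt(-D)) / (2a) = 0.0014 +/- 1.1672i.
For a conjugate pair |z|^2 = z * conj(z) = (product of roots) = c/a = 1/(0.734) = 1.362398, so |z| = sqrt(1.362398) = 1.1672 for both roots.
Moduli of all roots: 1.1672, 1.1672.
All moduli strictly greater than 1? Yes.
Verdict: Stationary.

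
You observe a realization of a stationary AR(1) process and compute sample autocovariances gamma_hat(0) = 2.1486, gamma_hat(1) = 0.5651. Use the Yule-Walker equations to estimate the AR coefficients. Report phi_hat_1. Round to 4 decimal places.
\hat\phi_{1} = 0.2630

The Yule-Walker equations for an AR(p) process read, in matrix form,
  Gamma_p phi = r_p,   with   (Gamma_p)_{ij} = gamma(|i - j|),
                       (r_p)_i = gamma(i),   i,j = 1..p.
Substitute the sample gammas (Toeplitz matrix and right-hand side of size 1):
  Gamma_p = [[2.1486]]
  r_p     = [0.5651]
With p = 1 this is the single equation gamma(0) phi_1 = gamma(1):
  phi_hat_1 = gamma(1) / gamma(0) = 0.5651 / 2.1486 = 0.2630.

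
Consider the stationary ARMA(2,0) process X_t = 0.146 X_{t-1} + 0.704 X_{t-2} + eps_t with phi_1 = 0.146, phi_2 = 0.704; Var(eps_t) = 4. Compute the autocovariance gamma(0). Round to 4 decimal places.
\gamma(0) = 10.4802

Multiply the model equation by X_{t-k} and take expectations. With theta_0 = psi_0 = 1 and psi_j the MA(infinity) weights, this gives
  gamma(k) - sum_i phi_i gamma(k-i) = c_k,
  c_k = sigma^2 * sum_{j=k..q} theta_j psi_{j-k}   (c_k = 0 for k > q),
using gamma(-m) = gamma(m).
Pure AR (q = 0): c_0 = sigma^2 = 4, c_k = 0 for k >= 1.
Equations for k = 0, 1, 2 (AR order 2, c_2 = 0):
  (E0) gamma(0) = phi_1 gamma(1) + phi_2 gamma(2) + c_0
  (E1) gamma(1) = phi_1 gamma(0) + phi_2 gamma(1) + c_1
  (E2) gamma(2) = phi_1 gamma(1) + phi_2 gamma(0)
From (E1): gamma(1) = A gamma(0) + B with
  A = phi_1 / (1 - phi_2) = 0.146 / 0.296 = 0.493243,   B = c_1 / (1 - phi_2) = 0 / 0.296 = 0.
Insert (E2) into (E0): gamma(0) (1 - phi_2^2) = phi_1 (1 + phi_2) gamma(1) + c_0.
  phi_1 (1 + phi_2) = (0.146)(1.704) = 0.248784,   1 - phi_2^2 = 0.504384.
Replace gamma(1) by A gamma(0) + B and collect gamma(0):
  gamma(0) [0.504384 - (0.248784)(0.493243)] = c_0 = 4
  gamma(0) * 0.381673 = 4
  gamma(0) = 4 / 0.381673 = 10.480176.
Therefore gamma(0) = 10.4802 (to 4 decimal places).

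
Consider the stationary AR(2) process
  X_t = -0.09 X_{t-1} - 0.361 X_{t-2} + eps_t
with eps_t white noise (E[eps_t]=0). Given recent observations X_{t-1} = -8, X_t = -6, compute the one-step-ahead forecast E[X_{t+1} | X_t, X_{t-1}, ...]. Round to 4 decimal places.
E[X_{t+1} \mid \mathcal F_t] = 3.4280

For an AR(p) model X_t = c + sum_i phi_i X_{t-i} + eps_t, the
one-step-ahead conditional mean is
  E[X_{t+1} | X_t, ...] = c + sum_i phi_i X_{t+1-i}.
Substitute known values:
  E[X_{t+1} | ...] = (-0.09) * (-6) + (-0.361) * (-8)
                   = 3.4280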